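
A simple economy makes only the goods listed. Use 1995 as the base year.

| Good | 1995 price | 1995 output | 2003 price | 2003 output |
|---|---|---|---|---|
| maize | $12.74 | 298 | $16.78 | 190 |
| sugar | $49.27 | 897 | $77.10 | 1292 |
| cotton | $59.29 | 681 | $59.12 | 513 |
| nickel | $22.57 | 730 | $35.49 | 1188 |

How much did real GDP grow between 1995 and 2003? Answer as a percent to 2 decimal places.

17.61%

Real GDP 1995 = Nominal GDP 1995 = 12.74·298 + 49.27·897 + 59.29·681 + 22.57·730 = 104844.30.
Real GDP 2003 (at 1995 prices) = 12.74·190 + 49.27·1292 + 59.29·513 + 22.57·1188 = 123306.37.
Real growth = 123306.37/104844.30 − 1 = 0.1761.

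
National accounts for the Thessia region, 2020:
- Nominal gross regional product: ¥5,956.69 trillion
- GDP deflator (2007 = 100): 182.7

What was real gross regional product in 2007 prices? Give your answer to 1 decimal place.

Real gross regional product = Nominal / (GDP deflator/100) = 5956.69 / 1.827 = 3260.37.

¥3,260.4 trillion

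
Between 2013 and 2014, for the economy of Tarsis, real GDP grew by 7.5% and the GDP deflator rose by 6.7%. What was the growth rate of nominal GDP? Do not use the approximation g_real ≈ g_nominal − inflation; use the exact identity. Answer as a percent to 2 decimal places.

14.70%

(1 + g_nom) = (1 + g_real)(1 + π) = 1.0750 × 1.0670 = 1.14703.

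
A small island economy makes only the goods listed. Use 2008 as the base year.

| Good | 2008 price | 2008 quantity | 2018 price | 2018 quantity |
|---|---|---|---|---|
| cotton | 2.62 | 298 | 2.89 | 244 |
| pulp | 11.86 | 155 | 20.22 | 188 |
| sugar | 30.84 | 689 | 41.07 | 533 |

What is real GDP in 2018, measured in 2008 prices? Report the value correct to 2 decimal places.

19306.68

Real GDP 2018 = Σ (p_2008 × q_2018) = 2.62·244 + 11.86·188 + 30.84·533 = 19306.68.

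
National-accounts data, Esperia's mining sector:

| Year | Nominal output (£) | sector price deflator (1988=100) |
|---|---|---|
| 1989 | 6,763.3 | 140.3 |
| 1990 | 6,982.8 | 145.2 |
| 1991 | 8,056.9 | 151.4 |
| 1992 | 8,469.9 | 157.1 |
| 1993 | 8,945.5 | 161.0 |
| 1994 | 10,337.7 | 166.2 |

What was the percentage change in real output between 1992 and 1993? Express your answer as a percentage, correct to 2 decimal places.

3.06%

Real output 1992 = 8469.9/1.571 = 5391.41.
Real output 1993 = 8945.5/1.610 = 5556.21.
Change = 5556.21/5391.41 − 1 = 0.0306.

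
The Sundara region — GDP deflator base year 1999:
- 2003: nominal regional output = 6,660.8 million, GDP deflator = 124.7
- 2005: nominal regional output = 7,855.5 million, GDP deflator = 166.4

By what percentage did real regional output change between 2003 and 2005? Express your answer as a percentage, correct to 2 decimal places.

-11.62%

Real regional output 2003 = 6660.8 / 1.247 = 5341.46.
Real regional output 2005 = 7855.5 / 1.664 = 4720.85.
Real growth = 4720.85 / 5341.46 − 1 = -0.1162.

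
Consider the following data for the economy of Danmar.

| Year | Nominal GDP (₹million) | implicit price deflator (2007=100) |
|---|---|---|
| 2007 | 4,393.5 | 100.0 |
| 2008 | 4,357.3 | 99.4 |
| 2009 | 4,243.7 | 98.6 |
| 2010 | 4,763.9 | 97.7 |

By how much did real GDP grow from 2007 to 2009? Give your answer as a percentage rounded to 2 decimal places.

-2.04%

Real GDP 2007 = 4393.5/1.000 = 4393.50.
Real GDP 2009 = 4243.7/0.986 = 4303.96.
Change = 4303.96/4393.50 − 1 = -0.0204.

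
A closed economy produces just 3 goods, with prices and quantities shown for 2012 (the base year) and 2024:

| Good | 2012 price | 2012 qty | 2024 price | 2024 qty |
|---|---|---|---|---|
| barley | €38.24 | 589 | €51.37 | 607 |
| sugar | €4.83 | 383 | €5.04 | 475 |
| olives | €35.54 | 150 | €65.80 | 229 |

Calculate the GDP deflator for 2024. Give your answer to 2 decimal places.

Nominal GDP 2024 = 51.37·607 + 5.04·475 + 65.80·229 = 48643.79.
Real GDP 2024 (at 2012 prices) = 38.24·607 + 4.83·475 + 35.54·229 = 33644.59.
Deflator = Nominal/Real × 100 = 48643.79/33644.59 × 100 = 144.581.

144.58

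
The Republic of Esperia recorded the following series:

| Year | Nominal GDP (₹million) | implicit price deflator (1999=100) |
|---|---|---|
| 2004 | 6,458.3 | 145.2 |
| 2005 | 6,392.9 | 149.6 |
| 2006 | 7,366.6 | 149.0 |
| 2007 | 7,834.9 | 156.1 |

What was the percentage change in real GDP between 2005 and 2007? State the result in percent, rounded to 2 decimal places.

17.45%

Real GDP 2005 = 6392.9/1.496 = 4273.33.
Real GDP 2007 = 7834.9/1.561 = 5019.15.
Change = 5019.15/4273.33 − 1 = 0.1745.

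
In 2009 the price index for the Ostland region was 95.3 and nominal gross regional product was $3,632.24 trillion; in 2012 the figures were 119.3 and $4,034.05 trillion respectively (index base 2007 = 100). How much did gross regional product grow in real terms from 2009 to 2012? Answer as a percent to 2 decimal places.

-11.28%

Deflate each year: 2009 → 3632.24/0.953 = 3811.37; 2012 → 4034.05/1.193 = 3381.43.
So real gross regional product changed by 3381.43/3811.37 − 1 = -0.1128, i.e. -11.28%.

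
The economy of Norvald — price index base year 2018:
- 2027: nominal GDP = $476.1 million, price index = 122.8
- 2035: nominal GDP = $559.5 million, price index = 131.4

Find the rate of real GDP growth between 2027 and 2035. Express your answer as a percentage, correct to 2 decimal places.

Real GDP 2027 = 476.1 / 1.228 = 387.70.
Real GDP 2035 = 559.5 / 1.314 = 425.80.
Real growth = 425.80 / 387.70 − 1 = 0.0983.

9.83%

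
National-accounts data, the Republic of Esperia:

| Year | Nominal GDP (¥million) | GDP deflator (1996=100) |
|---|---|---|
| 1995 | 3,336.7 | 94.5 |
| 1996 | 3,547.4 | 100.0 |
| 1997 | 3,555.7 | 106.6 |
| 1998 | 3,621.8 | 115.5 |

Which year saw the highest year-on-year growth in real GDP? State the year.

1996: real = 3547.4/1.000 = 3547.40; growth vs 1995 (3530.90) = 0.47%.
1997: real = 3555.7/1.066 = 3335.55; growth vs 1996 (3547.40) = -5.97%.
1998: real = 3621.8/1.155 = 3135.76; growth vs 1997 (3335.55) = -5.99%.

1996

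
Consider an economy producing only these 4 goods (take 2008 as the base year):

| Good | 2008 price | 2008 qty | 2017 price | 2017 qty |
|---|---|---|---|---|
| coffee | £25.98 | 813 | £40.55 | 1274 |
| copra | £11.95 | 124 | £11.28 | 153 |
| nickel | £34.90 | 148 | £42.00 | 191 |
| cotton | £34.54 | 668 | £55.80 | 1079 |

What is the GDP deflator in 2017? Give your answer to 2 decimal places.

154.22

Nominal GDP 2017 = 40.55·1274 + 11.28·153 + 42.00·191 + 55.80·1079 = 121616.74.
Real GDP 2017 (at 2008 prices) = 25.98·1274 + 11.95·153 + 34.90·191 + 34.54·1079 = 78861.43.
Deflator = Nominal/Real × 100 = 121616.74/78861.43 × 100 = 154.216.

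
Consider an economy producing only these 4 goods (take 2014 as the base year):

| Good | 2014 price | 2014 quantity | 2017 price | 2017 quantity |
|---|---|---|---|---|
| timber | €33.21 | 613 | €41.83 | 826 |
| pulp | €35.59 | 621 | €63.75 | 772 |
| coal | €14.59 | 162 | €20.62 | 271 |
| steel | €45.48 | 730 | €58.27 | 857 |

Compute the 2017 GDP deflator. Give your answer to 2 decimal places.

142.37

Nominal GDP 2017 = 41.83·826 + 63.75·772 + 20.62·271 + 58.27·857 = 139291.99.
Real GDP 2017 (at 2014 prices) = 33.21·826 + 35.59·772 + 14.59·271 + 45.48·857 = 97837.19.
Deflator = Nominal/Real × 100 = 139291.99/97837.19 × 100 = 142.371.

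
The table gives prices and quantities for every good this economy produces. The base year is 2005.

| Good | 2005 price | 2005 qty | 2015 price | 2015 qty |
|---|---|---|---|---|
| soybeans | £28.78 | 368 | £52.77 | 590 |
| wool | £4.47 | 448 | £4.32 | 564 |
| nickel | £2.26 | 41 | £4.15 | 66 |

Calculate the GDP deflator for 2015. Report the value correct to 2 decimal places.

172.23

Nominal GDP 2015 = 52.77·590 + 4.32·564 + 4.15·66 = 33844.68.
Real GDP 2015 (at 2005 prices) = 28.78·590 + 4.47·564 + 2.26·66 = 19650.44.
Deflator = Nominal/Real × 100 = 33844.68/19650.44 × 100 = 172.234.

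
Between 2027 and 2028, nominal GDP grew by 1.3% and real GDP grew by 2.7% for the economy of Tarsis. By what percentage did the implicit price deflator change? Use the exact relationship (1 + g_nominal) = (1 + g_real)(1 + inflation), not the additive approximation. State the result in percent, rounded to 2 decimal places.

-1.36%

(1 + g_nom) = (1 + g_real)(1 + π), so π = 1.0130 / 1.0270 − 1 = -0.01363.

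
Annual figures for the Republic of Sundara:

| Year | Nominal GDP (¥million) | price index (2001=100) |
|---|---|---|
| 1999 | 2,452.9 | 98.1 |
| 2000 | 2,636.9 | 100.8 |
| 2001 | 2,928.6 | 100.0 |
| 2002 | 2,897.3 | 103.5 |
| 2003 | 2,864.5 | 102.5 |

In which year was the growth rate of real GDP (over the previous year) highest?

2000: real = 2636.9/1.008 = 2615.97; growth vs 1999 (2500.41) = 4.62%.
2001: real = 2928.6/1.000 = 2928.60; growth vs 2000 (2615.97) = 11.95%.
2002: real = 2897.3/1.035 = 2799.32; growth vs 2001 (2928.60) = -4.41%.
2003: real = 2864.5/1.025 = 2794.63; growth vs 2002 (2799.32) = -0.17%.

2001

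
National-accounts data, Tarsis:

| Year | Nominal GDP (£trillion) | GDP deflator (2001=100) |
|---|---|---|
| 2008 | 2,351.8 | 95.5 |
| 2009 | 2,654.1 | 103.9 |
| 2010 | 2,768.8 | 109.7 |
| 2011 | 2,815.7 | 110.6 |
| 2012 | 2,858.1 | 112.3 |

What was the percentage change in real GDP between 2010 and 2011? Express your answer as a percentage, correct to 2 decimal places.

0.87%

Real GDP 2010 = 2768.8/1.097 = 2523.97.
Real GDP 2011 = 2815.7/1.106 = 2545.84.
Change = 2545.84/2523.97 − 1 = 0.0087.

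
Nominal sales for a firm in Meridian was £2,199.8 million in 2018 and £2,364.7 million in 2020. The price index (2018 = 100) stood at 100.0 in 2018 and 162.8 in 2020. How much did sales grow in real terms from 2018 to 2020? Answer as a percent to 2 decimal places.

Deflate each year: 2018 → 2199.8/1.000 = 2199.80; 2020 → 2364.7/1.628 = 1452.52.
So real sales changed by 1452.52/2199.80 − 1 = -0.3397, i.e. -33.97%.

-33.97%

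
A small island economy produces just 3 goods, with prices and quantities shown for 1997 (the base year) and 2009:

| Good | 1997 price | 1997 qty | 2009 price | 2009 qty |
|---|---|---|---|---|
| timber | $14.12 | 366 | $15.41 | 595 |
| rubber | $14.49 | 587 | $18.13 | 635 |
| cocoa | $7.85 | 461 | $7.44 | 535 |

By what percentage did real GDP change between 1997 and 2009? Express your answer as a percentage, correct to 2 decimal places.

26.08%

Real GDP 1997 = Nominal GDP 1997 = 14.12·366 + 14.49·587 + 7.85·461 = 17292.40.
Real GDP 2009 (at 1997 prices) = 14.12·595 + 14.49·635 + 7.85·535 = 21802.30.
Real growth = 21802.30/17292.40 − 1 = 0.2608.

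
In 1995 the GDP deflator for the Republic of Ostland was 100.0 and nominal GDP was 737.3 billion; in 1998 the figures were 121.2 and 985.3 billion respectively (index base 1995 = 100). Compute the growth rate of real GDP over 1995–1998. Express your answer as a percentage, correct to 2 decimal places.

10.26%

Deflate each year: 1995 → 737.3/1.000 = 737.30; 1998 → 985.3/1.212 = 812.95.
So real GDP changed by 812.95/737.30 − 1 = 0.1026, i.e. 10.26%.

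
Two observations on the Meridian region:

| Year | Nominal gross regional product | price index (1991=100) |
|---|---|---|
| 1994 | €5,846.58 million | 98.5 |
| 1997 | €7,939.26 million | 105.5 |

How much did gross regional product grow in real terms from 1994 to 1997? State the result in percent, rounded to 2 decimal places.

Deflate each year: 1994 → 5846.58/0.985 = 5935.61; 1997 → 7939.26/1.055 = 7525.36.
So real gross regional product changed by 7525.36/5935.61 − 1 = 0.2678, i.e. 26.78%.

26.78%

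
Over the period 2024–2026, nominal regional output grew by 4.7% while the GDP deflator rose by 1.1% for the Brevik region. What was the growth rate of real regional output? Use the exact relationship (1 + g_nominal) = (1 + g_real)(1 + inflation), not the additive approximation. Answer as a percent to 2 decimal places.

(1 + g_nom) = (1 + g_real)(1 + π), so g_real = 1.0470 / 1.0110 − 1 = 0.03561.

3.56%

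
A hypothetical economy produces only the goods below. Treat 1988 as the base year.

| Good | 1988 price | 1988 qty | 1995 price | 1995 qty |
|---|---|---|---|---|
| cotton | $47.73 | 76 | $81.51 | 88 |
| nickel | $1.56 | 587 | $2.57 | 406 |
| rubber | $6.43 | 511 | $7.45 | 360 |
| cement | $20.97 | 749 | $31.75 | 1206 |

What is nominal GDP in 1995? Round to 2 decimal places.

$49188.80

Nominal GDP 1995 = Σ (p_1995 × q_1995) = 81.51·88 + 2.57·406 + 7.45·360 + 31.75·1206 = 49188.80.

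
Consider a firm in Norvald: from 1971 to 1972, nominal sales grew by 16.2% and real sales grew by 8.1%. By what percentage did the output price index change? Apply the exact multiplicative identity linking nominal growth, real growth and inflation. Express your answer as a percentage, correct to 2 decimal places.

7.49%

(1 + g_nom) = (1 + g_real)(1 + π), so π = 1.1620 / 1.0810 − 1 = 0.07493.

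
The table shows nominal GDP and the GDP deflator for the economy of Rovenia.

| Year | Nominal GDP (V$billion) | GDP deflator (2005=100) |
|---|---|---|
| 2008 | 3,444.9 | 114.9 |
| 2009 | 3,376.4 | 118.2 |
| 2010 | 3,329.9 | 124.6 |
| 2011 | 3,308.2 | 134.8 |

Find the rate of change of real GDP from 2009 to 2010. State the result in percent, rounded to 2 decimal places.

Real GDP 2009 = 3376.4/1.182 = 2856.51.
Real GDP 2010 = 3329.9/1.246 = 2672.47.
Change = 2672.47/2856.51 − 1 = -0.0644.

-6.44%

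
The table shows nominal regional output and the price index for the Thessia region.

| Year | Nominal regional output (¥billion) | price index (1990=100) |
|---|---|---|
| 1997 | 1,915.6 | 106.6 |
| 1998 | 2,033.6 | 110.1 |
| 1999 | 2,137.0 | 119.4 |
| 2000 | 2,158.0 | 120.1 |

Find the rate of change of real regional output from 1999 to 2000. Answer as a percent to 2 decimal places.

Real regional output 1999 = 2137.0/1.194 = 1789.78.
Real regional output 2000 = 2158.0/1.201 = 1796.84.
Change = 1796.84/1789.78 − 1 = 0.0039.

0.39%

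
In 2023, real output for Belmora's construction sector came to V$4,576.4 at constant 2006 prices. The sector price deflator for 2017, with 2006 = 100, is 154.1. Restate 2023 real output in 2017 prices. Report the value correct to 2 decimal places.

V$7,052.23

Real output in 2017 prices = Real output in 2006 prices × (P_2017/P_2006) = 4576.4 × 1.541 = 7052.23.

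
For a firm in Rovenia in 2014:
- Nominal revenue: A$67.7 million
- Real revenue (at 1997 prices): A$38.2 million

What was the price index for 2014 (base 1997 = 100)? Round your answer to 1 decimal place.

price index = (Nominal / Real) × 100 = 67.7 / 38.2 × 100 = 177.23.

177.2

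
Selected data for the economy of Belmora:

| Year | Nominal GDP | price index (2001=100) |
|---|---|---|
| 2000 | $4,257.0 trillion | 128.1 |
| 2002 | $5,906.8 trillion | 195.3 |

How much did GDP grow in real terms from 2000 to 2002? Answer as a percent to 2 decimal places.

-8.99%

Deflate each year: 2000 → 4257.0/1.281 = 3323.19; 2002 → 5906.8/1.953 = 3024.48.
So real GDP changed by 3024.48/3323.19 − 1 = -0.0899, i.e. -8.99%.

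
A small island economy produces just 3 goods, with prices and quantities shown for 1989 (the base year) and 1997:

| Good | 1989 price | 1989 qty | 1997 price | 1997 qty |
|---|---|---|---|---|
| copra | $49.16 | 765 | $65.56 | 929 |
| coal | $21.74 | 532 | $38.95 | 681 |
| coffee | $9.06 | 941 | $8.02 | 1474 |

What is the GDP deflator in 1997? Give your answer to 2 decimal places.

Nominal GDP 1997 = 65.56·929 + 38.95·681 + 8.02·1474 = 99251.67.
Real GDP 1997 (at 1989 prices) = 49.16·929 + 21.74·681 + 9.06·1474 = 73829.02.
Deflator = Nominal/Real × 100 = 99251.67/73829.02 × 100 = 134.434.

134.43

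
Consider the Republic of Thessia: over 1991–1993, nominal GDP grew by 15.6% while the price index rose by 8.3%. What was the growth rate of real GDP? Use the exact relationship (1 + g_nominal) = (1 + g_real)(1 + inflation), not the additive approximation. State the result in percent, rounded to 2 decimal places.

(1 + g_nom) = (1 + g_real)(1 + π), so g_real = 1.1560 / 1.0830 − 1 = 0.06741.

6.74%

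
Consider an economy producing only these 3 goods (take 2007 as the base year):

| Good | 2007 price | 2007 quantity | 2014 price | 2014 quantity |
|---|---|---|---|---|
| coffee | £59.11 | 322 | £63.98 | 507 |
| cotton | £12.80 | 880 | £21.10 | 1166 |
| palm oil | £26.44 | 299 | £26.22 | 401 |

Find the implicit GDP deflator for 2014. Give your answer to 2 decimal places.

Nominal GDP 2014 = 63.98·507 + 21.10·1166 + 26.22·401 = 67554.68.
Real GDP 2014 (at 2007 prices) = 59.11·507 + 12.80·1166 + 26.44·401 = 55496.01.
Deflator = Nominal/Real × 100 = 67554.68/55496.01 × 100 = 121.729.

121.73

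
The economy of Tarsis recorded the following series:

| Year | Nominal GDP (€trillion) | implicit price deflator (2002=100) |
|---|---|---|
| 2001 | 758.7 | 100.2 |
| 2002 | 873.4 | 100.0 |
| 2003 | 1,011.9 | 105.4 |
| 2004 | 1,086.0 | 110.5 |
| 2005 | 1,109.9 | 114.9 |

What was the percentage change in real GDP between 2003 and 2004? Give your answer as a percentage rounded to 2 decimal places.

Real GDP 2003 = 1011.9/1.054 = 960.06.
Real GDP 2004 = 1086.0/1.105 = 982.81.
Change = 982.81/960.06 − 1 = 0.0237.

2.37%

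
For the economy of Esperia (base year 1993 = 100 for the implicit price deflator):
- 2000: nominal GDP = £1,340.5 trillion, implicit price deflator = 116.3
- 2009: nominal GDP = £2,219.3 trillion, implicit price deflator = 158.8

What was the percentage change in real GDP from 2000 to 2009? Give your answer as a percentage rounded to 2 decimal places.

21.25%

Deflate each year: 2000 → 1340.5/1.163 = 1152.62; 2009 → 2219.3/1.588 = 1397.54.
So real GDP changed by 1397.54/1152.62 − 1 = 0.2125, i.e. 21.25%.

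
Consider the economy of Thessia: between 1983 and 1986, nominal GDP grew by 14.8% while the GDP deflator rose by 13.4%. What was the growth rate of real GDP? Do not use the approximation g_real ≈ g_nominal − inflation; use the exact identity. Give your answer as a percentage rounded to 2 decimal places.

1.23%

(1 + g_nom) = (1 + g_real)(1 + π), so g_real = 1.1480 / 1.1340 − 1 = 0.01235.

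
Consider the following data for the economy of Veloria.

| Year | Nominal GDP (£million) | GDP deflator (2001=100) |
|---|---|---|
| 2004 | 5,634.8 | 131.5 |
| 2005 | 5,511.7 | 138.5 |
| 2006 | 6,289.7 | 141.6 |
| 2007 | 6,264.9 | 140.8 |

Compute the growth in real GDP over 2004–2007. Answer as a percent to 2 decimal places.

3.84%

Real GDP 2004 = 5634.8/1.315 = 4285.02.
Real GDP 2007 = 6264.9/1.408 = 4449.50.
Change = 4449.50/4285.02 − 1 = 0.0384.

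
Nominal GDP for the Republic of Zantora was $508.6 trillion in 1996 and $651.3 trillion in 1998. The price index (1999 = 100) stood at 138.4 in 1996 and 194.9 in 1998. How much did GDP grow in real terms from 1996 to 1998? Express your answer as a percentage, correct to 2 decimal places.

Deflate each year: 1996 → 508.6/1.384 = 367.49; 1998 → 651.3/1.949 = 334.17.
So real GDP changed by 334.17/367.49 − 1 = -0.0907, i.e. -9.07%.

-9.07%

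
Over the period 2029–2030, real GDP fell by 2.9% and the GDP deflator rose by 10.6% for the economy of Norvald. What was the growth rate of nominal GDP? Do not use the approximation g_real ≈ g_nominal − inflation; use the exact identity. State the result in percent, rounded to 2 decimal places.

7.39%

(1 + g_nom) = (1 + g_real)(1 + π) = 0.9710 × 1.1060 = 1.07393.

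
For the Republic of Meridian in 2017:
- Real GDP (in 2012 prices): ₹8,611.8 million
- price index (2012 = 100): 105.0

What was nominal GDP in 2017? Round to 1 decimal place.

₹9,042.4 million

Nominal GDP = Real × (price index/100) = 8611.8 × 1.050 = 9042.39.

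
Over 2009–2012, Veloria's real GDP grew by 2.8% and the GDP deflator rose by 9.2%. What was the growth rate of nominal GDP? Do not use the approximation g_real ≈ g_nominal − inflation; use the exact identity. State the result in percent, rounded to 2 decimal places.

(1 + g_nom) = (1 + g_real)(1 + π) = 1.0280 × 1.0920 = 1.12258.

12.26%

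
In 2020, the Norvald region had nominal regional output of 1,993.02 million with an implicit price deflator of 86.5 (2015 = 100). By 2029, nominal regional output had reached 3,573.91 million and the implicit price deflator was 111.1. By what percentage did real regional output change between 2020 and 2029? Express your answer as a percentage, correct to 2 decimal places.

39.62%

Real regional output 2020 = 1993.02 / 0.865 = 2304.07.
Real regional output 2029 = 3573.91 / 1.111 = 3216.84.
Real growth = 3216.84 / 2304.07 − 1 = 0.3962.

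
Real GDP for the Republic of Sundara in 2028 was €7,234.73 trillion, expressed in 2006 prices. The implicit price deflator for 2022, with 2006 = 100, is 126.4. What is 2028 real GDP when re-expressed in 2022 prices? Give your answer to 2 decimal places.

Real GDP in 2022 prices = Real GDP in 2006 prices × (P_2022/P_2006) = 7234.73 × 1.264 = 9144.70.

€9,144.70 trillion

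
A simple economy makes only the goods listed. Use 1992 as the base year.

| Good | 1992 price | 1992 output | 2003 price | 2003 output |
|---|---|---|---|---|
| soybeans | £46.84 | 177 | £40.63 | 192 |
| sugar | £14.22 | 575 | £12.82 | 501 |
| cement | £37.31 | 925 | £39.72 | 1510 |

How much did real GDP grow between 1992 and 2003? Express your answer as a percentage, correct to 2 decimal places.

Real GDP 1992 = Nominal GDP 1992 = 46.84·177 + 14.22·575 + 37.31·925 = 50978.93.
Real GDP 2003 (at 1992 prices) = 46.84·192 + 14.22·501 + 37.31·1510 = 72455.60.
Real growth = 72455.60/50978.93 − 1 = 0.4213.

42.13%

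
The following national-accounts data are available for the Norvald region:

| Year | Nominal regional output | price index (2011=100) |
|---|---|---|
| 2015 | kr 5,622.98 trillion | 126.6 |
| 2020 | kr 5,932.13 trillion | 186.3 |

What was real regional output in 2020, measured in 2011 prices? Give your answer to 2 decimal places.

kr 3,184.18 trillion

Real regional output = Nominal / (price index/100) = 5932.13 / 1.863 = 3184.18.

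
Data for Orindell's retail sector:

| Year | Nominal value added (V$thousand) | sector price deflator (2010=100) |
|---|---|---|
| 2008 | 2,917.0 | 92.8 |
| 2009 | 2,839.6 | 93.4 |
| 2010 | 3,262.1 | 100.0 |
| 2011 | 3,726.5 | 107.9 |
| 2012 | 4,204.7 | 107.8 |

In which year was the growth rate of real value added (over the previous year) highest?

2009: real = 2839.6/0.934 = 3040.26; growth vs 2008 (3143.32) = -3.28%.
2010: real = 3262.1/1.000 = 3262.10; growth vs 2009 (3040.26) = 7.30%.
2011: real = 3726.5/1.079 = 3453.66; growth vs 2010 (3262.10) = 5.87%.
2012: real = 4204.7/1.078 = 3900.46; growth vs 2011 (3453.66) = 12.94%.

2012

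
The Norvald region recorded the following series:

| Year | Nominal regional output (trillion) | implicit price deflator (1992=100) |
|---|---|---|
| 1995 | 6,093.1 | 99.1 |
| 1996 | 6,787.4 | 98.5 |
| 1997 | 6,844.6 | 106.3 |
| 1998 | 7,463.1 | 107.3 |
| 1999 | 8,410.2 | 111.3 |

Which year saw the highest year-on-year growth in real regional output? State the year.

1996

1996: real = 6787.4/0.985 = 6890.76; growth vs 1995 (6148.44) = 12.07%.
1997: real = 6844.6/1.063 = 6438.95; growth vs 1996 (6890.76) = -6.56%.
1998: real = 7463.1/1.073 = 6955.36; growth vs 1997 (6438.95) = 8.02%.
1999: real = 8410.2/1.113 = 7556.33; growth vs 1998 (6955.36) = 8.64%.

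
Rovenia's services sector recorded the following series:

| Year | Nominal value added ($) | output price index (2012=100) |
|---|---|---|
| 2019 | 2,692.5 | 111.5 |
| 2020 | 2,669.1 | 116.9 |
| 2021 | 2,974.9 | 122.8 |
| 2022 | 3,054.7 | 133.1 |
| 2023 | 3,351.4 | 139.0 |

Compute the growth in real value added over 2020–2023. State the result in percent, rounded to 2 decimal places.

Real value added 2020 = 2669.1/1.169 = 2283.23.
Real value added 2023 = 3351.4/1.390 = 2411.08.
Change = 2411.08/2283.23 − 1 = 0.0560.

5.60%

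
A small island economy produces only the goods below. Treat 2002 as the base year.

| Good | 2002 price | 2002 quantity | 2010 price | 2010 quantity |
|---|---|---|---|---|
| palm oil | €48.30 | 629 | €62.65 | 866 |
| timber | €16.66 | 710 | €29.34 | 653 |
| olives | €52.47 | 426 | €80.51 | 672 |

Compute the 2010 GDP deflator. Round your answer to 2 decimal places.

144.96

Nominal GDP 2010 = 62.65·866 + 29.34·653 + 80.51·672 = 127516.64.
Real GDP 2010 (at 2002 prices) = 48.30·866 + 16.66·653 + 52.47·672 = 87966.62.
Deflator = Nominal/Real × 100 = 127516.64/87966.62 × 100 = 144.960.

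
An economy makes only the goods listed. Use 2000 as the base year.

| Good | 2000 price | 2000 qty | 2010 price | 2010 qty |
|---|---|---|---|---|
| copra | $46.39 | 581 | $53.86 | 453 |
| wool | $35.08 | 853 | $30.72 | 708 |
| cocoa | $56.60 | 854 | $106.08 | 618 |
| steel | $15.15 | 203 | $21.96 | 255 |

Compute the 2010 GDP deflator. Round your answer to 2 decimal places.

Nominal GDP 2010 = 53.86·453 + 30.72·708 + 106.08·618 + 21.96·255 = 117305.58.
Real GDP 2010 (at 2000 prices) = 46.39·453 + 35.08·708 + 56.60·618 + 15.15·255 = 84693.36.
Deflator = Nominal/Real × 100 = 117305.58/84693.36 × 100 = 138.506.

138.51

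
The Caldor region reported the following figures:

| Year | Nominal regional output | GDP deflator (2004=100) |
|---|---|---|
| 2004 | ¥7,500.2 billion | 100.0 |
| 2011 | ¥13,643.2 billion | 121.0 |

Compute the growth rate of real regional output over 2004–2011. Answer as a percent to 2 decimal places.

50.33%

Real regional output 2004 = 7500.2 / 1.000 = 7500.20.
Real regional output 2011 = 13643.2 / 1.210 = 11275.37.
Real growth = 11275.37 / 7500.20 − 1 = 0.5033.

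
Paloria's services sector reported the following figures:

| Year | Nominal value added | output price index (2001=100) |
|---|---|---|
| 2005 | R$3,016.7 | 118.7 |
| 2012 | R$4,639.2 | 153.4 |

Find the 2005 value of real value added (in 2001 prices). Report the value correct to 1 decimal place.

R$2,541.4

Real value added = Nominal / (output price index/100) = 3016.7 / 1.187 = 2541.45.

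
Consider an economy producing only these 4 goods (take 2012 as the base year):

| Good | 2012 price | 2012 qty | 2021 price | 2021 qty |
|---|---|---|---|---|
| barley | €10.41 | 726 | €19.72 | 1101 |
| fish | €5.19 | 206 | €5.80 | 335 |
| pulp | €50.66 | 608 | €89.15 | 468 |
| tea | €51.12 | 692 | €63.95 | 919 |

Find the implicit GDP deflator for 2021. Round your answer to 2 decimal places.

Nominal GDP 2021 = 19.72·1101 + 5.80·335 + 89.15·468 + 63.95·919 = 124146.97.
Real GDP 2021 (at 2012 prices) = 10.41·1101 + 5.19·335 + 50.66·468 + 51.12·919 = 83888.22.
Deflator = Nominal/Real × 100 = 124146.97/83888.22 × 100 = 147.991.

147.99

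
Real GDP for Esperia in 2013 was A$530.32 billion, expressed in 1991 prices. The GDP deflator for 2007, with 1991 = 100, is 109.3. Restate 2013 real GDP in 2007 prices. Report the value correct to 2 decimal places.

Real GDP in 2007 prices = Real GDP in 1991 prices × (P_2007/P_1991) = 530.32 × 1.093 = 579.64.

A$579.64 billion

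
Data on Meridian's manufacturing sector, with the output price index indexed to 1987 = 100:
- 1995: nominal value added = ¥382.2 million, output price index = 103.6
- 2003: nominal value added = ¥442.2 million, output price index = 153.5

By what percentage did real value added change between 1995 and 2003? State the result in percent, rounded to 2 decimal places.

-21.91%

Deflate each year: 1995 → 382.2/1.036 = 368.92; 2003 → 442.2/1.535 = 288.08.
So real value added changed by 288.08/368.92 − 1 = -0.2191, i.e. -21.91%.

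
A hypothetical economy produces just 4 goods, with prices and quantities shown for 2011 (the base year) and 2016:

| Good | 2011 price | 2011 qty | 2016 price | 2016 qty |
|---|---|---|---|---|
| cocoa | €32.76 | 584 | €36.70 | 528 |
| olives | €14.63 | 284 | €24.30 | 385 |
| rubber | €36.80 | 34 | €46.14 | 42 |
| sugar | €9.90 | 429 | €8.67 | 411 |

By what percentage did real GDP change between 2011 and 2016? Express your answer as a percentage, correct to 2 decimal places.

Real GDP 2011 = Nominal GDP 2011 = 32.76·584 + 14.63·284 + 36.80·34 + 9.90·429 = 28785.06.
Real GDP 2016 (at 2011 prices) = 32.76·528 + 14.63·385 + 36.80·42 + 9.90·411 = 28544.33.
Real growth = 28544.33/28785.06 − 1 = -0.0084.

-0.84%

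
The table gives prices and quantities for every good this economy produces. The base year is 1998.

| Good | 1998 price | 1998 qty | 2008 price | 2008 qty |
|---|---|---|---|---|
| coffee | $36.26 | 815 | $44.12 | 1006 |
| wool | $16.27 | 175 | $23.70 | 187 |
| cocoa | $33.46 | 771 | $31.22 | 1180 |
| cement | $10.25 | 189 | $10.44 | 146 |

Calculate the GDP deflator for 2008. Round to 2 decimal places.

Nominal GDP 2008 = 44.12·1006 + 23.70·187 + 31.22·1180 + 10.44·146 = 87180.46.
Real GDP 2008 (at 1998 prices) = 36.26·1006 + 16.27·187 + 33.46·1180 + 10.25·146 = 80499.35.
Deflator = Nominal/Real × 100 = 87180.46/80499.35 × 100 = 108.300.

108.30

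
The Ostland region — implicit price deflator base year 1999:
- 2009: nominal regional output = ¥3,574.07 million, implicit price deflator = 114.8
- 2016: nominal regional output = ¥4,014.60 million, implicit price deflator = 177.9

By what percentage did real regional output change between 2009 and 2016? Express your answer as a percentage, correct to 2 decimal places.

Real regional output 2009 = 3574.07 / 1.148 = 3113.30.
Real regional output 2016 = 4014.60 / 1.779 = 2256.66.
Real growth = 2256.66 / 3113.30 − 1 = -0.2752.

-27.52%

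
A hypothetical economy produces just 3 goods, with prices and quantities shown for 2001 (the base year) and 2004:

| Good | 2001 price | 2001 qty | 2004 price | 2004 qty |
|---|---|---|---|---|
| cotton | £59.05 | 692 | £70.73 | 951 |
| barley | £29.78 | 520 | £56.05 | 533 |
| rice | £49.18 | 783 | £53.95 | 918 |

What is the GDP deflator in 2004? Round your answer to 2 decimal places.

125.17

Nominal GDP 2004 = 70.73·951 + 56.05·533 + 53.95·918 = 146664.98.
Real GDP 2004 (at 2001 prices) = 59.05·951 + 29.78·533 + 49.18·918 = 117176.53.
Deflator = Nominal/Real × 100 = 146664.98/117176.53 × 100 = 125.166.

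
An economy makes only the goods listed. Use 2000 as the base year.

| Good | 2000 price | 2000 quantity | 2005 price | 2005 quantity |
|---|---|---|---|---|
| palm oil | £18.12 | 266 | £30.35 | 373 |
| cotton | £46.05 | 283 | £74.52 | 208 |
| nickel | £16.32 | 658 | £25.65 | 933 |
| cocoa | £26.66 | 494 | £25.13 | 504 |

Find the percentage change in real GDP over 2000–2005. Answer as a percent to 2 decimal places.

7.76%

Real GDP 2000 = Nominal GDP 2000 = 18.12·266 + 46.05·283 + 16.32·658 + 26.66·494 = 41760.67.
Real GDP 2005 (at 2000 prices) = 18.12·373 + 46.05·208 + 16.32·933 + 26.66·504 = 45000.36.
Real growth = 45000.36/41760.67 − 1 = 0.0776.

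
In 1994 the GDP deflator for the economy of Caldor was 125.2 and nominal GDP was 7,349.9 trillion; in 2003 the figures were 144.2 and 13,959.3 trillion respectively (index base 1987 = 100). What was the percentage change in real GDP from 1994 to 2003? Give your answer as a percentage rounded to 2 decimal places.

Real GDP 1994 = 7349.9 / 1.252 = 5870.53.
Real GDP 2003 = 13959.3 / 1.442 = 9680.51.
Real growth = 9680.51 / 5870.53 − 1 = 0.6490.

64.90%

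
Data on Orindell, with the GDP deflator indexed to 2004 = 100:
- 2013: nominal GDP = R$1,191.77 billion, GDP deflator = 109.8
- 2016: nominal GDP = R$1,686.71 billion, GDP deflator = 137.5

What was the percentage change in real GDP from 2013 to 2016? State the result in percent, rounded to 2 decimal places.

Real GDP 2013 = 1191.77 / 1.098 = 1085.40.
Real GDP 2016 = 1686.71 / 1.375 = 1226.70.
Real growth = 1226.70 / 1085.40 − 1 = 0.1302.

13.02%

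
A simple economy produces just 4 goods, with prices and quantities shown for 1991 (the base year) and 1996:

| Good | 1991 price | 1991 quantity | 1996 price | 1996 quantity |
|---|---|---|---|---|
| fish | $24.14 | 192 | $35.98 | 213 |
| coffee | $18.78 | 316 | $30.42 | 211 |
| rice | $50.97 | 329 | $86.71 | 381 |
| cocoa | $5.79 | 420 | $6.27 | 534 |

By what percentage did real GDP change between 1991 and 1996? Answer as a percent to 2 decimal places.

6.20%

Real GDP 1991 = Nominal GDP 1991 = 24.14·192 + 18.78·316 + 50.97·329 + 5.79·420 = 29770.29.
Real GDP 1996 (at 1991 prices) = 24.14·213 + 18.78·211 + 50.97·381 + 5.79·534 = 31615.83.
Real growth = 31615.83/29770.29 − 1 = 0.0620.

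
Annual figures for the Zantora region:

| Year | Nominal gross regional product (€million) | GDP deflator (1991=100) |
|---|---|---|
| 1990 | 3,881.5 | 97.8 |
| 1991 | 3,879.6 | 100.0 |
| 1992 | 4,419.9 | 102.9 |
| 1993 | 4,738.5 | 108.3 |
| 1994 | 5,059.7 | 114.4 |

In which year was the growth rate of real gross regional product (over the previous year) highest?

1992

1991: real = 3879.6/1.000 = 3879.60; growth vs 1990 (3968.81) = -2.25%.
1992: real = 4419.9/1.029 = 4295.34; growth vs 1991 (3879.60) = 10.72%.
1993: real = 4738.5/1.083 = 4375.35; growth vs 1992 (4295.34) = 1.86%.
1994: real = 5059.7/1.144 = 4422.81; growth vs 1993 (4375.35) = 1.08%.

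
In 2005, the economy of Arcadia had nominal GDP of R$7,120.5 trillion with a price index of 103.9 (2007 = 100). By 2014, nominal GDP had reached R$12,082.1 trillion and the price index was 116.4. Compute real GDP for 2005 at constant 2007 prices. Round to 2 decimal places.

Real GDP = Nominal / (price index/100) = 7120.5 / 1.039 = 6853.22.

R$6,853.22 trillion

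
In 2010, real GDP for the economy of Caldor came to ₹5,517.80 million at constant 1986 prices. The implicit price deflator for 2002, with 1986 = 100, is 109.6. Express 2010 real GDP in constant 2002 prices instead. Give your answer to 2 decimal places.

₹6,047.51 million

Real GDP in 2002 prices = Real GDP in 1986 prices × (P_2002/P_1986) = 5517.80 × 1.096 = 6047.51.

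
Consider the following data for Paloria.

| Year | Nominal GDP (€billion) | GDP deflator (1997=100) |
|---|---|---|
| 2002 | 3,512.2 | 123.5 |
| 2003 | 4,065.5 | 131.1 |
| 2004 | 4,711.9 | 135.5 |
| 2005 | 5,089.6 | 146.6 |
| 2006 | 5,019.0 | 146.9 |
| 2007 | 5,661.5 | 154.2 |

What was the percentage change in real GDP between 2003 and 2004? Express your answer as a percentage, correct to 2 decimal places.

Real GDP 2003 = 4065.5/1.311 = 3101.07.
Real GDP 2004 = 4711.9/1.355 = 3477.42.
Change = 3477.42/3101.07 − 1 = 0.1214.

12.14%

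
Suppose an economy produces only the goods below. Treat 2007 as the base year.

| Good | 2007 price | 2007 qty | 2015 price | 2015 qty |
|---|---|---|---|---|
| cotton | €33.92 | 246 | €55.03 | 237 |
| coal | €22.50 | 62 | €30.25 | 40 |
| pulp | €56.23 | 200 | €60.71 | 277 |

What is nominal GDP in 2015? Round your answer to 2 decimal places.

Nominal GDP 2015 = Σ (p_2015 × q_2015) = 55.03·237 + 30.25·40 + 60.71·277 = 31068.78.

€31068.78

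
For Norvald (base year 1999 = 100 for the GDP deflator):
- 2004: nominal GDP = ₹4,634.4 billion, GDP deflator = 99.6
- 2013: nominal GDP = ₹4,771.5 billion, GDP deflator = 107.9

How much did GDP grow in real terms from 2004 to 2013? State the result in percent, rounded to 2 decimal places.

Deflate each year: 2004 → 4634.4/0.996 = 4653.01; 2013 → 4771.5/1.079 = 4422.15.
So real GDP changed by 4422.15/4653.01 − 1 = -0.0496, i.e. -4.96%.

-4.96%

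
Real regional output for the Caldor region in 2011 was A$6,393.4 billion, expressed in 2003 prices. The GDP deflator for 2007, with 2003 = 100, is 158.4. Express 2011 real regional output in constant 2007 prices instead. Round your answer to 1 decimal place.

Real regional output in 2007 prices = Real regional output in 2003 prices × (P_2007/P_2003) = 6393.4 × 1.584 = 10127.15.

A$10,127.1 billion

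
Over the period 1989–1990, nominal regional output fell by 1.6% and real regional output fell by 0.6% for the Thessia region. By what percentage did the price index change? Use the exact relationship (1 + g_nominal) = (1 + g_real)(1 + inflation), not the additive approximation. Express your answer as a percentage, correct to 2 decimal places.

-1.01%

(1 + g_nom) = (1 + g_real)(1 + π), so π = 0.9840 / 0.9940 − 1 = -0.01006.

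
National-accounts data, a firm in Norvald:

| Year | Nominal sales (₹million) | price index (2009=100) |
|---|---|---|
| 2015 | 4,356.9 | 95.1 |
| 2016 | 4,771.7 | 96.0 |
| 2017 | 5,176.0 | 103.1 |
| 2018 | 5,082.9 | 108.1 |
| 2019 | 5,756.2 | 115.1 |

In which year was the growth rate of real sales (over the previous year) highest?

2016

2016: real = 4771.7/0.960 = 4970.52; growth vs 2015 (4581.39) = 8.49%.
2017: real = 5176.0/1.031 = 5020.37; growth vs 2016 (4970.52) = 1.00%.
2018: real = 5082.9/1.081 = 4702.04; growth vs 2017 (5020.37) = -6.34%.
2019: real = 5756.2/1.151 = 5001.04; growth vs 2018 (4702.04) = 6.36%.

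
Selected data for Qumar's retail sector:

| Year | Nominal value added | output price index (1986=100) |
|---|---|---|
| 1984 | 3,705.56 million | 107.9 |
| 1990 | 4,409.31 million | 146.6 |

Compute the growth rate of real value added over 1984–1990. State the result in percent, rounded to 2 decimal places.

-12.42%

Real value added 1984 = 3705.56 / 1.079 = 3434.25.
Real value added 1990 = 4409.31 / 1.466 = 3007.71.
Real growth = 3007.71 / 3434.25 − 1 = -0.1242.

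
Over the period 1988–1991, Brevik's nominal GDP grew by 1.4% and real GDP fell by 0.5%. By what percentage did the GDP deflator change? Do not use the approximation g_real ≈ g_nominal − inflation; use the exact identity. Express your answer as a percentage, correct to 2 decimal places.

1.91%

(1 + g_nom) = (1 + g_real)(1 + π), so π = 1.0140 / 0.9950 − 1 = 0.01910.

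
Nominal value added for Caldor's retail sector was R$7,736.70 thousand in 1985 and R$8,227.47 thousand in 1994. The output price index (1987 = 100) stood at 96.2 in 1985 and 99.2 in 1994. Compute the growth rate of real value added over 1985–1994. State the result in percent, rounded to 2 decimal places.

3.13%

Real value added 1985 = 7736.70 / 0.962 = 8042.31.
Real value added 1994 = 8227.47 / 0.992 = 8293.82.
Real growth = 8293.82 / 8042.31 − 1 = 0.0313.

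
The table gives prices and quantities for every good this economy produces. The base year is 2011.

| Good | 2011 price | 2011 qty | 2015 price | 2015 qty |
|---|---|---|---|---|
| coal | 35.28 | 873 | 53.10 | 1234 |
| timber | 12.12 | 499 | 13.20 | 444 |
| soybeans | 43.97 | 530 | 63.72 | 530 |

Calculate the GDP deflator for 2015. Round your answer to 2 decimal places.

Nominal GDP 2015 = 53.10·1234 + 13.20·444 + 63.72·530 = 105157.80.
Real GDP 2015 (at 2011 prices) = 35.28·1234 + 12.12·444 + 43.97·530 = 72220.90.
Deflator = Nominal/Real × 100 = 105157.80/72220.90 × 100 = 145.606.

145.61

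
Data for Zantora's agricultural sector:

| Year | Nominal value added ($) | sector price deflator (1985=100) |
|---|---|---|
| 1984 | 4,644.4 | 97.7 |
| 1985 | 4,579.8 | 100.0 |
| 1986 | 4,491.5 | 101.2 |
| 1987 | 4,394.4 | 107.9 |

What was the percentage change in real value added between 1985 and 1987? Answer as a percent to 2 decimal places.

-11.07%

Real value added 1985 = 4579.8/1.000 = 4579.80.
Real value added 1987 = 4394.4/1.079 = 4072.66.
Change = 4072.66/4579.80 − 1 = -0.1107.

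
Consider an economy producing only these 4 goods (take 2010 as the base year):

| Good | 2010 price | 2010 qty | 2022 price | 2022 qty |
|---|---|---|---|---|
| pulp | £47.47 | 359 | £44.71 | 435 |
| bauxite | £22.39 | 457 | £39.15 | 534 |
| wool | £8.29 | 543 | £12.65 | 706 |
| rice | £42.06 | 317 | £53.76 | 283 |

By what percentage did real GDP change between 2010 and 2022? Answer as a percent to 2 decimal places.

11.65%

Real GDP 2010 = Nominal GDP 2010 = 47.47·359 + 22.39·457 + 8.29·543 + 42.06·317 = 45108.45.
Real GDP 2022 (at 2010 prices) = 47.47·435 + 22.39·534 + 8.29·706 + 42.06·283 = 50361.43.
Real growth = 50361.43/45108.45 − 1 = 0.1165.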